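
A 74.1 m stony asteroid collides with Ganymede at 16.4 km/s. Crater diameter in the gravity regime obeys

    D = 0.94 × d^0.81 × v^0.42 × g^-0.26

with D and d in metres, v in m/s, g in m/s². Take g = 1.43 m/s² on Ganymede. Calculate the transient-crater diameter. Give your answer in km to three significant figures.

In SI units: v = 16400 m/s.
d^0.81 = 74.1^0.81 = 32.70
v^0.42 = 16400^0.42 = 58.92
g^-0.26 = 1.43^-0.26 = 0.9112
D = 0.94 × 32.70 × 58.92 × 0.9112 = 1650 m
   = 1.650 km

D ≈ 1.65 km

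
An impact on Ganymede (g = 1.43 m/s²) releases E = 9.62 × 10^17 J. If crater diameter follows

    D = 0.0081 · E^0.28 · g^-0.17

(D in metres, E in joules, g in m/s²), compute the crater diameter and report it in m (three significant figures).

E^0.28 = (9.62 × 10^17)^0.28 = 1.085 × 10^5
g^-0.17 = 1.43^-0.17 = 0.9410
D = 0.0081 × 1.085 × 10^5 × 0.9410 = 827.0 m

D ≈ 827 m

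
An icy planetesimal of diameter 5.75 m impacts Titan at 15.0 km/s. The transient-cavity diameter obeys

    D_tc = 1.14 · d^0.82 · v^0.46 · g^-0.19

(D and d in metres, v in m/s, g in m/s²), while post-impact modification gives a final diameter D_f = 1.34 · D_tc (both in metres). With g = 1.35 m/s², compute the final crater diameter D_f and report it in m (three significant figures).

D_f ≈ 505 m

v = 15000 m/s.
d^0.82 = 5.75^0.82 = 4.197
v^0.46 = 15000^0.46 = 83.37
g^-0.19 = 1.35^-0.19 = 0.9446
D_tc = 1.14 × 4.197 × 83.37 × 0.9446 = 376.8 m
D_f = 1.34 × 376.8 = 504.9 m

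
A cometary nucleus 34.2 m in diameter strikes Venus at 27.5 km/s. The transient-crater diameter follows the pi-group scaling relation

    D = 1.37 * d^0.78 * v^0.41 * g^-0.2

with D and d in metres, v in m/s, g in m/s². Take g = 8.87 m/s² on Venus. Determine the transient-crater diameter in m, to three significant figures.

In SI units: v = 27500 m/s.
d^0.78 = 34.2^0.78 = 15.72
v^0.41 = 27500^0.41 = 66.09
g^-0.2 = 8.87^-0.2 = 0.6463
D = 1.37 × 15.72 × 66.09 × 0.6463 = 919.9 m

D ≈ 920 m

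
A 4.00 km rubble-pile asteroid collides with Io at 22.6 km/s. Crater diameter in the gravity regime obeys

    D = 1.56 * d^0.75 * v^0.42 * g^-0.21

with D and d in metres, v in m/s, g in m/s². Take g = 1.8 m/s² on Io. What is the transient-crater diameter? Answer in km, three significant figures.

In SI units: d = 4000 m, v = 22600 m/s.
d^0.75 = 4000^0.75 = 503.0
v^0.42 = 22600^0.42 = 67.41
g^-0.21 = 1.8^-0.21 = 0.8839
D = 1.56 × 503.0 × 67.41 × 0.8839 = 46754 m
   = 46.75 km

D ≈ 46.8 km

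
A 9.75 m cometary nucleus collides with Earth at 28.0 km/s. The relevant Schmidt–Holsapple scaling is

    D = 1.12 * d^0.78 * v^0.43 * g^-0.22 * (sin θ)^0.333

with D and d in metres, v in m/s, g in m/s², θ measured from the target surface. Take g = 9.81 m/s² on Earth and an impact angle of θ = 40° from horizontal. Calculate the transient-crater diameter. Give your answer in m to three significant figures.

D ≈ 282 m

In SI units: v = 28000 m/s.
d^0.78 = 9.75^0.78 = 5.908
v^0.43 = 28000^0.43 = 81.71
g^-0.22 = 9.81^-0.22 = 0.6051
(sin 40°)^0.333 = 0.6428^0.333 = 0.8632
D = 1.12 × 5.908 × 81.71 × 0.6051 × 0.8632 = 282.4 m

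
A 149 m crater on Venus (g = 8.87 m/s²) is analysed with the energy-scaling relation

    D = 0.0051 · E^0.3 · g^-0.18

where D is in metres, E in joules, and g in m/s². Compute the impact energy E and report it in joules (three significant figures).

E ≈ 2.85 × 10^15 J

Rearranging: E = [D / (0.0051 · g^-0.18)]^(1/0.3).
g^-0.18 = 8.87^-0.18 = 0.6751
D / (0.0051 × 0.6751) = 149 / (3.443 × 10^-3) = 4.328 × 10^4
E = (4.328 × 10^4)^3.3333 = 2.845 × 10^15 J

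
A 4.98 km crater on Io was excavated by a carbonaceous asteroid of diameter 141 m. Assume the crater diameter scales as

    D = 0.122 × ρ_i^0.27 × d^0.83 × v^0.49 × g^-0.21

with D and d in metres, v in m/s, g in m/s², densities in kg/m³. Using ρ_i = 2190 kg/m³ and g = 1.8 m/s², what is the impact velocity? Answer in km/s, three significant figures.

Rearranging for v: v = [D / (0.122 · 2190^0.27 · 141^0.83 · 1.8^-0.21)]^(1/0.49).
D = 4980 m.
2190^0.27 = 7.978
141^0.83 = 60.79
1.8^-0.21 = 0.8839
Denominator = 0.122 × 7.978 × 60.79 × 0.8839 = 52.30
D / 52.30 = 4980 / 52.30 = 95.22
v = 95.22^(1/0.49) = 95.22^2.0408 = 10919 m/s

v ≈ 10.9 km/s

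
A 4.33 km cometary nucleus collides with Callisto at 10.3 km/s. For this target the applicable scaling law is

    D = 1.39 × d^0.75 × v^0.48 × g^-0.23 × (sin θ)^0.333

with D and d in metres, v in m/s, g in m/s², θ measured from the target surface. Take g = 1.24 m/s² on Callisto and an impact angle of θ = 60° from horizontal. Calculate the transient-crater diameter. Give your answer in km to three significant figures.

In SI units: d = 4330 m, v = 10300 m/s.
d^0.75 = 4330^0.75 = 533.8
v^0.48 = 10300^0.48 = 84.36
g^-0.23 = 1.24^-0.23 = 0.9517
(sin 60°)^0.333 = 0.8660^0.333 = 0.9532
D = 1.39 × 533.8 × 84.36 × 0.9517 × 0.9532 = 56782 m
   = 56.78 km

D ≈ 56.8 km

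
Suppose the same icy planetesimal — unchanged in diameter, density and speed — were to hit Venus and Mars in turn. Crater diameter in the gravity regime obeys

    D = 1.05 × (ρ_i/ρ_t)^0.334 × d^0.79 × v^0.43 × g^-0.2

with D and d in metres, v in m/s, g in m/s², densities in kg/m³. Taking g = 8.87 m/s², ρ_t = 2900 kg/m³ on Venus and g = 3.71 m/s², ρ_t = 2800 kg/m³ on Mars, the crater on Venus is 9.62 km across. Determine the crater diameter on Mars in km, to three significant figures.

D ≈ 11.6 km

The impactor-only factors (d, v, ρ_i) cancel in the ratio, leaving D_Mars/D_Venus = (g_Mars/g_Venus)^-0.2 · (ρ_t,Venus/ρ_t,Mars)^0.334.
(3.71/8.87)^-0.2 = 0.4183^-0.2 = 1.190
(2900/2800)^0.334 = 1.036^0.334 = 1.012
Ratio = 1.190 × 1.012 = 1.204
D_Mars = 1.204 × 9.62 km = 11.6 km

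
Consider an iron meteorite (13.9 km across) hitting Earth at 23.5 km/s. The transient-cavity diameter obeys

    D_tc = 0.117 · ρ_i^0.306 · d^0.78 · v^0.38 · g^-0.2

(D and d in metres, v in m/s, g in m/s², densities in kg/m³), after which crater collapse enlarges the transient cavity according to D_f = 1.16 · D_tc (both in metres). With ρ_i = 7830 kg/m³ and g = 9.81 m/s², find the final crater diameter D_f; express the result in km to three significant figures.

In SI: d = 13900 m, v = 23500 m/s.
ρ_i^0.306 = 7830^0.306 = 15.54
d^0.78 = 13900^0.78 = 1704
v^0.38 = 23500^0.38 = 45.81
g^-0.2 = 9.81^-0.2 = 0.6334
D_tc = 0.117 × 15.54 × 1704 × 45.81 × 0.6334 = 89900 m
D_f = 1.16 × 89900 = 1.043 × 10^5 m
     = 104.3 km

D_f ≈ 104 km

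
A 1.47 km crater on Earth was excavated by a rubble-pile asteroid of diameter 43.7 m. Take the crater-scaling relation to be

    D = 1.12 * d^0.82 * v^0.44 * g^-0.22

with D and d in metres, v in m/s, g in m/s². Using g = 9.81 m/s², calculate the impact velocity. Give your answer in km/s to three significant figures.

Rearranging for v: v = [D / (1.12 · 43.7^0.82 · 9.81^-0.22)]^(1/0.44).
D = 1470 m.
43.7^0.82 = 22.14
9.81^-0.22 = 0.6051
Denominator = 1.12 × 22.14 × 0.6051 = 15.00
D / 15.00 = 1470 / 15.00 = 98.00
v = 98.00^(1/0.44) = 98.00^2.2727 = 33532 m/s

v ≈ 33.5 km/s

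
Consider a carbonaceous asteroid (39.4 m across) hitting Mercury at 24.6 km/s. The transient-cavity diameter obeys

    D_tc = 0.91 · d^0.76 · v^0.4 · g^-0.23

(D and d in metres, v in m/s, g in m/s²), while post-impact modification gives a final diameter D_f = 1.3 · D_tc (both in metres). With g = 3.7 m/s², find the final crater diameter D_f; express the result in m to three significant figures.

D_f ≈ 815 m

v = 24600 m/s.
d^0.76 = 39.4^0.76 = 16.31
v^0.4 = 24600^0.4 = 57.07
g^-0.23 = 3.7^-0.23 = 0.7401
D_tc = 0.91 × 16.31 × 57.07 × 0.7401 = 626.9 m
D_f = 1.3 × 626.9 = 815.0 m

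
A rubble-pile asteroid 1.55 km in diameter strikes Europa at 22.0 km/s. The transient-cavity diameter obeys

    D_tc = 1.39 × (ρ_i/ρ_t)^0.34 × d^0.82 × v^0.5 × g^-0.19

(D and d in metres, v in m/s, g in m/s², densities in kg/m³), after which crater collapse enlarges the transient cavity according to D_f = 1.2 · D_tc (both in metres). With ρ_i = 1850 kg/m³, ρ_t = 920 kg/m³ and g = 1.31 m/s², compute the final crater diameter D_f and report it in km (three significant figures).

D_f ≈ 123 km

In SI: d = 1550 m, v = 22000 m/s.
(ρ_i/ρ_t)^0.34 = (1850/920)^0.34 = 1.268
d^0.82 = 1550^0.82 = 413.1
v^0.5 = 22000^0.5 = 148.3
g^-0.19 = 1.31^-0.19 = 0.9500
D_tc = 1.39 × 1.268 × 413.1 × 148.3 × 0.9500 = 1.026 × 10^5 m
D_f = 1.2 × 1.026 × 10^5 = 1.231 × 10^5 m
     = 123.1 km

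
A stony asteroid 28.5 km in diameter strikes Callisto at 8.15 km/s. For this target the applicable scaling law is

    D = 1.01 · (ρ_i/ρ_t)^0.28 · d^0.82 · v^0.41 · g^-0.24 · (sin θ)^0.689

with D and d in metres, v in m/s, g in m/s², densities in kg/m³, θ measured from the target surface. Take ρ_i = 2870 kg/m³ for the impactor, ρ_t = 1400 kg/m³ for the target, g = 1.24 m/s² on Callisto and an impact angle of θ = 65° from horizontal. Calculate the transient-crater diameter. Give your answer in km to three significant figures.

D ≈ 198 km

In SI units: d = 28500 m, v = 8150 m/s.
(ρ_i/ρ_t)^0.28 = (2870/1400)^0.28 = 1.223
d^0.82 = 28500^0.82 = 4498
v^0.41 = 8150^0.41 = 40.14
g^-0.24 = 1.24^-0.24 = 0.9497
(sin 65°)^0.689 = 0.9063^0.689 = 0.9345
D = 1.01 × 1.223 × 4498 × 40.14 × 0.9497 × 0.9345 = 1.979 × 10^5 m
   = 197.9 km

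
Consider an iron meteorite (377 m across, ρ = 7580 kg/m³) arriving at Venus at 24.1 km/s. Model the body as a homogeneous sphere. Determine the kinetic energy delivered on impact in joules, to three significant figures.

v = 24100 m/s.
Mass m = (π/6) ρ d³ = (π/6) × 7580 × (377)³ = 2.127 × 10^11 kg
E = ½ m v² = 0.5 × 2.127 × 10^11 × (24100)² = 6.177 × 10^19 J

E ≈ 6.18 × 10^19 J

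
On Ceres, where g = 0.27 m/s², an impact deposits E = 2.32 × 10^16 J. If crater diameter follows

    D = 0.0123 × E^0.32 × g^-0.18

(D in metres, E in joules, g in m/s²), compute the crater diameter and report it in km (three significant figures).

E^0.32 = (2.32 × 10^16)^0.32 = 1.726 × 10^5
g^-0.18 = 0.27^-0.18 = 1.266
D = 0.0123 × 1.726 × 10^5 × 1.266 = 2688 m
   = 2.688 km

D ≈ 2.69 km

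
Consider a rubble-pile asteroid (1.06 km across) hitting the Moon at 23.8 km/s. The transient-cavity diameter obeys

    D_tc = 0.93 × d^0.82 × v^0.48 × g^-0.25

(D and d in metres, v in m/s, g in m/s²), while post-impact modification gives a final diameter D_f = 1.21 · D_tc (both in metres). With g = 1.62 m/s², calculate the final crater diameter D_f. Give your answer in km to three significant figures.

In SI: d = 1060 m, v = 23800 m/s.
d^0.82 = 1060^0.82 = 302.5
v^0.48 = 23800^0.48 = 126.1
g^-0.25 = 1.62^-0.25 = 0.8864
D_tc = 0.93 × 302.5 × 126.1 × 0.8864 = 31450 m
D_f = 1.21 × 31450 = 38054 m
     = 38.05 km

D_f ≈ 38.1 km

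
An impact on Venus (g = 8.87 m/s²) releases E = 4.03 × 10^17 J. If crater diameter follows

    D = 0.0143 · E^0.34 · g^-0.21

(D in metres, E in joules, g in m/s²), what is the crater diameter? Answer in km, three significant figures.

E^0.34 = (4.03 × 10^17)^0.34 = 9.678 × 10^5
g^-0.21 = 8.87^-0.21 = 0.6323
D = 0.0143 × 9.678 × 10^5 × 0.6323 = 8751 m
   = 8.751 km

D ≈ 8.75 km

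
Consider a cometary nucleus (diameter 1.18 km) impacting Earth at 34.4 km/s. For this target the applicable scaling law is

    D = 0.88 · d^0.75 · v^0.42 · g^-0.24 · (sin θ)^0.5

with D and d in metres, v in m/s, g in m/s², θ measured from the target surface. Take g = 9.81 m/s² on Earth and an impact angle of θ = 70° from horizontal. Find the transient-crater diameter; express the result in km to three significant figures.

D ≈ 7.98 km

In SI units: d = 1180 m, v = 34400 m/s.
d^0.75 = 1180^0.75 = 201.3
v^0.42 = 34400^0.42 = 80.42
g^-0.24 = 9.81^-0.24 = 0.5781
(sin 70°)^0.5 = 0.9397^0.5 = 0.9694
D = 0.88 × 201.3 × 80.42 × 0.5781 × 0.9694 = 7984 m
   = 7.984 km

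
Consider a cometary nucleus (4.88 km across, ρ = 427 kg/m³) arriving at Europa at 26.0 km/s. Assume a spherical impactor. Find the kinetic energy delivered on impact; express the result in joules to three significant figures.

d = 4880 m; v = 26000 m/s.
Mass m = (π/6) ρ d³ = (π/6) × 427 × (4880)³ = 2.598 × 10^13 kg
E = ½ m v² = 0.5 × 2.598 × 10^13 × (26000)² = 8.781 × 10^21 J

E ≈ 8.78 × 10^21 J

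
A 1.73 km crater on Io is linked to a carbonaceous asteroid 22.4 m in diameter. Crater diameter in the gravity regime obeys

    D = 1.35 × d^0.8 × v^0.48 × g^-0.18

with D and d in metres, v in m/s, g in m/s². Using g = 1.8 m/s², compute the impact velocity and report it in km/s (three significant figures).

Rearranging for v: v = [D / (1.35 · 22.4^0.8 · 1.8^-0.18)]^(1/0.48).
D = 1730 m.
22.4^0.8 = 12.03
1.8^-0.18 = 0.8996
Denominator = 1.35 × 12.03 × 0.8996 = 14.61
D / 14.61 = 1730 / 14.61 = 118.4
v = 118.4^(1/0.48) = 118.4^2.0833 = 20865 m/s

v ≈ 20.9 km/s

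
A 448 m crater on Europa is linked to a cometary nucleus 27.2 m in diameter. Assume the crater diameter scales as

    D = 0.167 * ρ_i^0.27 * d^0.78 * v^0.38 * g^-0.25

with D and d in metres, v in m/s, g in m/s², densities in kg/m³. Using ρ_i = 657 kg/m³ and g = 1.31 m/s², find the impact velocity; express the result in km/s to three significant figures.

v ≈ 14.2 km/s

Rearranging for v: v = [D / (0.167 · 657^0.27 · 27.2^0.78 · 1.31^-0.25)]^(1/0.38).
657^0.27 = 5.764
27.2^0.78 = 13.15
1.31^-0.25 = 0.9347
Denominator = 0.167 × 5.764 × 13.15 × 0.9347 = 11.83
D / 11.83 = 448 / 11.83 = 37.87
v = 37.87^(1/0.38) = 37.87^2.6316 = 14238 m/s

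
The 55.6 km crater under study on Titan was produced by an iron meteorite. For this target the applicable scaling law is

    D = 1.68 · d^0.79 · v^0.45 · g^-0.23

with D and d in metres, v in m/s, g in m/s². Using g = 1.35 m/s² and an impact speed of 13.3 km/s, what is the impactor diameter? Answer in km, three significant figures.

d ≈ 2.57 km

Rearranging for d: d = [D / (1.68 · 13300^0.45 · 1.35^-0.23)]^(1/0.79).
D = 55600 m.
13300^0.45 = 71.74
1.35^-0.23 = 0.9333
Denominator = 1.68 × 71.74 × 0.9333 = 112.5
D / 112.5 = 55600 / 112.5 = 494.2
d = 494.2^(1/0.79) = 494.2^1.2658 = 2570 m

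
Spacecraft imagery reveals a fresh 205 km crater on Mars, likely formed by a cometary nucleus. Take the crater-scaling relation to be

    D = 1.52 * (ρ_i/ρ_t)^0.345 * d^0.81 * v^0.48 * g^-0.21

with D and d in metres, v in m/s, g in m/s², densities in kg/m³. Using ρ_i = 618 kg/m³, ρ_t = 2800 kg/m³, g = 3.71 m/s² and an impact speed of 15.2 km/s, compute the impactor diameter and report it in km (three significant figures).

Rearranging for d: d = [D / (1.52 · (618/2800)^0.345 · 15200^0.48 · 3.71^-0.21)]^(1/0.81).
D = 205000 m.
(618/2800)^0.345 = 0.5938
15200^0.48 = 101.7
3.71^-0.21 = 0.7593
Denominator = 1.52 × 0.5938 × 101.7 × 0.7593 = 69.70
D / 69.70 = 205000 / 69.70 = 2941
d = 2941^(1/0.81) = 2941^1.2346 = 19152 m

d ≈ 19.2 km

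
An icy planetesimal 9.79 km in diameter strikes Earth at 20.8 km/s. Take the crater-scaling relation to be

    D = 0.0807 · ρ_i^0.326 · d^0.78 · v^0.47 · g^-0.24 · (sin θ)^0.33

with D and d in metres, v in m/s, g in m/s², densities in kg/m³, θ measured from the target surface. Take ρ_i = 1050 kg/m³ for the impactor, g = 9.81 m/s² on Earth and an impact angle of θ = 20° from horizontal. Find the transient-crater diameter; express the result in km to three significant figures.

In SI units: d = 9790 m, v = 20800 m/s.
ρ_i^0.326 = 1050^0.326 = 9.658
d^0.78 = 9790^0.78 = 1297
v^0.47 = 20800^0.47 = 107.0
g^-0.24 = 9.81^-0.24 = 0.5781
(sin 20°)^0.33 = 0.3420^0.33 = 0.7018
D = 0.0807 × 9.658 × 1297 × 107.0 × 0.5781 × 0.7018 = 43883 m
   = 43.88 km

D ≈ 43.9 km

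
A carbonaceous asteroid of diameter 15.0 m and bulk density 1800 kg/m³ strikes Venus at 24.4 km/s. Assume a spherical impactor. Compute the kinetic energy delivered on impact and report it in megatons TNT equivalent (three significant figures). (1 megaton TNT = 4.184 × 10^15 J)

E ≈ 0.226 Mt TNT

v = 24400 m/s.
Mass m = (π/6) ρ d³ = (π/6) × 1800 × (15)³ = 3.181 × 10^6 kg
E = ½ m v² = 0.5 × 3.181 × 10^6 × (24400)² = 9.469 × 10^14 J
   = 9.469 × 10^14 / 4.184×10^15 = 0.2263 Mt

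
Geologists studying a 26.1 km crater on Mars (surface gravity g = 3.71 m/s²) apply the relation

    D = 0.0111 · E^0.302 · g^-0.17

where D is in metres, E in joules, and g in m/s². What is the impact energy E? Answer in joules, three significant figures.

Rearranging: E = [D / (0.0111 · g^-0.17)]^(1/0.302).
D = 26100 m.
g^-0.17 = 3.71^-0.17 = 0.8002
D / (0.0111 × 0.8002) = 26100 / (8.882 × 10^-3) = 2.939 × 10^6
E = (2.939 × 10^6)^3.3113 = 2.619 × 10^21 J

E ≈ 2.62 × 10^21 J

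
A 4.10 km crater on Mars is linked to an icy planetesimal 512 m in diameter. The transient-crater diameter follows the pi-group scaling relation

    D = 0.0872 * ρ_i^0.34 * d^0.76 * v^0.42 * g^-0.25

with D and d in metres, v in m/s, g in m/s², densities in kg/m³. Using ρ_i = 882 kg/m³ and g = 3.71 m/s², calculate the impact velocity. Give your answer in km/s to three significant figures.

Rearranging for v: v = [D / (0.0872 · 882^0.34 · 512^0.76 · 3.71^-0.25)]^(1/0.42).
D = 4100 m.
882^0.34 = 10.03
512^0.76 = 114.6
3.71^-0.25 = 0.7205
Denominator = 0.0872 × 10.03 × 114.6 × 0.7205 = 72.22
D / 72.22 = 4100 / 72.22 = 56.77
v = 56.77^(1/0.42) = 56.77^2.381 = 15016 m/s

v ≈ 15.0 km/s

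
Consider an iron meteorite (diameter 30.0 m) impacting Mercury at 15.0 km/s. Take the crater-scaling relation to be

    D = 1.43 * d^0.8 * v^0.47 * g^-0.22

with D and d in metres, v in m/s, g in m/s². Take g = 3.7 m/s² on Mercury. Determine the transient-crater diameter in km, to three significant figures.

D ≈ 1.50 km

In SI units: v = 15000 m/s.
d^0.8 = 30^0.8 = 15.19
v^0.47 = 15000^0.47 = 91.78
g^-0.22 = 3.7^-0.22 = 0.7499
D = 1.43 × 15.19 × 91.78 × 0.7499 = 1495 m
   = 1.495 km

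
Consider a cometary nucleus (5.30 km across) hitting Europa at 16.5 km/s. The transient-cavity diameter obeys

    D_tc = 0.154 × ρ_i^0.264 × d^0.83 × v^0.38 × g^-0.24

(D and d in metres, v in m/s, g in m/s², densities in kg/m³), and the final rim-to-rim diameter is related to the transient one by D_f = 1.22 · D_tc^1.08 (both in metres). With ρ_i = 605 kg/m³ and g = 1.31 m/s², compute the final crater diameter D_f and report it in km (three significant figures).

D_f ≈ 110 km

In SI: d = 5300 m, v = 16500 m/s.
ρ_i^0.264 = 605^0.264 = 5.425
d^0.83 = 5300^0.83 = 1234
v^0.38 = 16500^0.38 = 40.05
g^-0.24 = 1.31^-0.24 = 0.9372
D_tc = 0.154 × 5.425 × 1234 × 40.05 × 0.9372 = 38700 m
D_f = 1.22 × (38700)^1.08 = 1.099 × 10^5 m
     = 109.9 km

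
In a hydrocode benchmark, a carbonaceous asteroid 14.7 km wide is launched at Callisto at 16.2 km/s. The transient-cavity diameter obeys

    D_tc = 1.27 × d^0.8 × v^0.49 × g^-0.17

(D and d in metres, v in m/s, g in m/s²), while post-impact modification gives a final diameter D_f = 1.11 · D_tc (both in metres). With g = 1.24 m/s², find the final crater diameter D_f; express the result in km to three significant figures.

D_f ≈ 339 km

In SI: d = 14700 m, v = 16200 m/s.
d^0.8 = 14700^0.8 = 2157
v^0.49 = 16200^0.49 = 115.5
g^-0.17 = 1.24^-0.17 = 0.9641
D_tc = 1.27 × 2157 × 115.5 × 0.9641 = 3.050 × 10^5 m
D_f = 1.11 × 3.050 × 10^5 = 3.386 × 10^5 m
     = 338.6 km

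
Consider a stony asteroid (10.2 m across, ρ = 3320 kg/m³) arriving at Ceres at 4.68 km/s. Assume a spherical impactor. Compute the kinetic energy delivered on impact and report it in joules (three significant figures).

E ≈ 2.02 × 10^13 J

v = 4680 m/s.
Mass m = (π/6) ρ d³ = (π/6) × 3320 × (10.2)³ = 1.845 × 10^6 kg
E = ½ m v² = 0.5 × 1.845 × 10^6 × (4680)² = 2.020 × 10^13 J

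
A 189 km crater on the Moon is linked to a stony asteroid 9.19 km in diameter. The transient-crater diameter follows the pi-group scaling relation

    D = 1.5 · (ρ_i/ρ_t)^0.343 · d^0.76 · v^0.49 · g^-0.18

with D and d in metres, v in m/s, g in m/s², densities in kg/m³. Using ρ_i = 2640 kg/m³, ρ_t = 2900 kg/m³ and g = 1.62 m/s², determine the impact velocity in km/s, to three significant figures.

v ≈ 23.3 km/s

Rearranging for v: v = [D / (1.5 · (2640/2900)^0.343 · 9190^0.76 · 1.62^-0.18)]^(1/0.49).
D = 189000 m.
(2640/2900)^0.343 = 0.9683
9190^0.76 = 1028
1.62^-0.18 = 0.9168
Denominator = 1.5 × 0.9683 × 1028 × 0.9168 = 1369
D / 1369 = 189000 / 1369 = 138.1
v = 138.1^(1/0.49) = 138.1^2.0408 = 23319 m/s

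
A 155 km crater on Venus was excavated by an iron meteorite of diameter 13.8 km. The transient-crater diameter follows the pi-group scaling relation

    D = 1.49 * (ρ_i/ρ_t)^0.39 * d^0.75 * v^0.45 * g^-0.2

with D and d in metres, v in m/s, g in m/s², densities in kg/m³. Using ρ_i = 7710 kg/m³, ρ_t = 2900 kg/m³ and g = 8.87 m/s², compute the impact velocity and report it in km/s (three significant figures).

v ≈ 20.1 km/s

Rearranging for v: v = [D / (1.49 · (7710/2900)^0.39 · 13800^0.75 · 8.87^-0.2)]^(1/0.45).
D = 155000 m.
(7710/2900)^0.39 = 1.464
13800^0.75 = 1273
8.87^-0.2 = 0.6463
Denominator = 1.49 × 1.464 × 1273 × 0.6463 = 1795
D / 1795 = 155000 / 1795 = 86.35
v = 86.35^(1/0.45) = 86.35^2.2222 = 20080 m/s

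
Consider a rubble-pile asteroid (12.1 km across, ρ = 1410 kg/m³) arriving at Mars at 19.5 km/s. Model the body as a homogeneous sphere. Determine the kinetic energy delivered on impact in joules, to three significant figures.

d = 12100 m; v = 19500 m/s.
Mass m = (π/6) ρ d³ = (π/6) × 1410 × (12100)³ = 1.308 × 10^15 kg
E = ½ m v² = 0.5 × 1.308 × 10^15 × (19500)² = 2.487 × 10^23 J

E ≈ 2.49 × 10^23 J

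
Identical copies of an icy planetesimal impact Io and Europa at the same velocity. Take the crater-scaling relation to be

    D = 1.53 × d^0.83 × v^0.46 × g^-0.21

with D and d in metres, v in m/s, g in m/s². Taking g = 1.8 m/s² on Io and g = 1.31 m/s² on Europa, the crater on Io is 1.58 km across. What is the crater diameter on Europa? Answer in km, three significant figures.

D ≈ 1.69 km

All impactor-dependent factors cancel in the ratio, leaving D_Europa/D_Io = (g_Europa/g_Io)^-0.21.
(1.31/1.8)^-0.21 = 0.7278^-0.21 = 1.069
D_Europa = 1.069 × 1.58 km = 1.69 km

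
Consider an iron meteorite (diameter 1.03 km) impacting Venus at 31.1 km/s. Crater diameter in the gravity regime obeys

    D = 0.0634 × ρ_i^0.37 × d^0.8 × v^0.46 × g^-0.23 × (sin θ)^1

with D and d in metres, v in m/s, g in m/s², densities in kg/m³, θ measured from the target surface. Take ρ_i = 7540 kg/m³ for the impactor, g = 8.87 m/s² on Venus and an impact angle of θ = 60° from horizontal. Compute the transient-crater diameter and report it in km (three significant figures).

In SI units: d = 1030 m, v = 31100 m/s.
ρ_i^0.37 = 7540^0.37 = 27.20
d^0.8 = 1030^0.8 = 257.2
v^0.46 = 31100^0.46 = 116.6
g^-0.23 = 8.87^-0.23 = 0.6053
(sin 60°)^1 = 0.8660^1 = 0.8660
D = 0.0634 × 27.20 × 257.2 × 116.6 × 0.6053 × 0.8660 = 27109 m
   = 27.11 km

D ≈ 27.1 km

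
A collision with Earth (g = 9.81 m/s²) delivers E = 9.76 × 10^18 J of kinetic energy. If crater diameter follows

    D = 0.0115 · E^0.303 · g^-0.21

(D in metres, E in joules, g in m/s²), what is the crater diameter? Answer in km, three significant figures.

D ≈ 4.04 km

E^0.303 = (9.76 × 10^18)^0.303 = 5.673 × 10^5
g^-0.21 = 9.81^-0.21 = 0.6191
D = 0.0115 × 5.673 × 10^5 × 0.6191 = 4039 m
   = 4.039 km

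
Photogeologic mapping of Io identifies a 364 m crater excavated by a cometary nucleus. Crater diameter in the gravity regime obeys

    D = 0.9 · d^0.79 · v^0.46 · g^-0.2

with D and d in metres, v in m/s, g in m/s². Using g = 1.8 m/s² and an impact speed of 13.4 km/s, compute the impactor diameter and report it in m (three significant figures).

Rearranging for d: d = [D / (0.9 · 13400^0.46 · 1.8^-0.2)]^(1/0.79).
13400^0.46 = 79.15
1.8^-0.2 = 0.8891
Denominator = 0.9 × 79.15 × 0.8891 = 63.34
D / 63.34 = 364 / 63.34 = 5.747
d = 5.747^(1/0.79) = 5.747^1.2658 = 9.147 m

d ≈ 9.15 m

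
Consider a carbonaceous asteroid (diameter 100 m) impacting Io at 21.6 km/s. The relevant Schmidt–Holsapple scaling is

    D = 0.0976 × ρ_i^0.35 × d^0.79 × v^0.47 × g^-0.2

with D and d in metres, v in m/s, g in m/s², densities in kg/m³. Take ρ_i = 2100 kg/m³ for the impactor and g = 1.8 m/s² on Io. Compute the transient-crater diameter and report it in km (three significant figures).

D ≈ 5.23 km

In SI units: v = 21600 m/s.
ρ_i^0.35 = 2100^0.35 = 14.55
d^0.79 = 100^0.79 = 38.02
v^0.47 = 21600^0.47 = 108.9
g^-0.2 = 1.8^-0.2 = 0.8891
D = 0.0976 × 14.55 × 38.02 × 108.9 × 0.8891 = 5228 m
   = 5.228 km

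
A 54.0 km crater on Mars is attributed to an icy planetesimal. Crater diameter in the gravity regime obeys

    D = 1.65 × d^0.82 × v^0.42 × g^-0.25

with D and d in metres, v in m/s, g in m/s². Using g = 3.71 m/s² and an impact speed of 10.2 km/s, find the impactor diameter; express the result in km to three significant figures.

Rearranging for d: d = [D / (1.65 · 10200^0.42 · 3.71^-0.25)]^(1/0.82).
D = 54000 m.
10200^0.42 = 48.26
3.71^-0.25 = 0.7205
Denominator = 1.65 × 48.26 × 0.7205 = 57.37
D / 57.37 = 54000 / 57.37 = 941.3
d = 941.3^(1/0.82) = 941.3^1.2195 = 4231 m

d ≈ 4.23 km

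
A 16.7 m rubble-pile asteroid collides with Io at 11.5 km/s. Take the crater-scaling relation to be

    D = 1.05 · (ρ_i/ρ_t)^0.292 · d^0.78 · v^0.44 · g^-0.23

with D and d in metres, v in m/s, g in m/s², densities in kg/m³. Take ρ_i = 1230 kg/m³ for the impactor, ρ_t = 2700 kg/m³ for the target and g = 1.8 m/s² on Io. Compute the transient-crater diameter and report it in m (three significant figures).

D ≈ 401 m

In SI units: v = 11500 m/s.
(ρ_i/ρ_t)^0.292 = (1230/2700)^0.292 = 0.7949
d^0.78 = 16.7^0.78 = 8.989
v^0.44 = 11500^0.44 = 61.19
g^-0.23 = 1.8^-0.23 = 0.8735
D = 1.05 × 0.7949 × 8.989 × 61.19 × 0.8735 = 401.0 m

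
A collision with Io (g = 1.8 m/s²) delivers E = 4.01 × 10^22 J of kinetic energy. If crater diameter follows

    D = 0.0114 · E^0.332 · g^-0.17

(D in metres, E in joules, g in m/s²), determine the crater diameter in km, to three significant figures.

E^0.332 = (4.01 × 10^22)^0.332 = 3.193 × 10^7
g^-0.17 = 1.8^-0.17 = 0.9049
D = 0.0114 × 3.193 × 10^7 × 0.9049 = 3.294 × 10^5 m
   = 329.4 km

D ≈ 329 km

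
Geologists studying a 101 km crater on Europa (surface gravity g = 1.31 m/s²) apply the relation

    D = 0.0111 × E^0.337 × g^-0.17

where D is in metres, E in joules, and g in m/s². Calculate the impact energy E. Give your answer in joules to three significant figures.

Rearranging: E = [D / (0.0111 · g^-0.17)]^(1/0.337).
D = 101000 m.
g^-0.17 = 1.31^-0.17 = 0.9551
D / (0.0111 × 0.9551) = 101000 / (0.01060) = 9.528 × 10^6
E = (9.528 × 10^6)^2.9674 = 5.123 × 10^20 J

E ≈ 5.12 × 10^20 J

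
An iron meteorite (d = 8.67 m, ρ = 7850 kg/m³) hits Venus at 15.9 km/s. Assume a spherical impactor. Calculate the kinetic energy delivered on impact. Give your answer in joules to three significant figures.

E ≈ 3.39 × 10^14 J

v = 15900 m/s.
Mass m = (π/6) ρ d³ = (π/6) × 7850 × (8.67)³ = 2.679 × 10^6 kg
E = ½ m v² = 0.5 × 2.679 × 10^6 × (15900)² = 3.386 × 10^14 J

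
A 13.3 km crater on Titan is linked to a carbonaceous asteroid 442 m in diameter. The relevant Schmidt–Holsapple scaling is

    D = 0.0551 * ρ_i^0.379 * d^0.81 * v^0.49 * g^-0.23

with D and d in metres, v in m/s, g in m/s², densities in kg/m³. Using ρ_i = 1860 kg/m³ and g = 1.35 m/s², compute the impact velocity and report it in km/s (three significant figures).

Rearranging for v: v = [D / (0.0551 · 1860^0.379 · 442^0.81 · 1.35^-0.23)]^(1/0.49).
D = 13300 m.
1860^0.379 = 17.34
442^0.81 = 138.9
1.35^-0.23 = 0.9333
Denominator = 0.0551 × 17.34 × 138.9 × 0.9333 = 123.9
D / 123.9 = 13300 / 123.9 = 107.3
v = 107.3^(1/0.49) = 107.3^2.0408 = 13933 m/s

v ≈ 13.9 km/s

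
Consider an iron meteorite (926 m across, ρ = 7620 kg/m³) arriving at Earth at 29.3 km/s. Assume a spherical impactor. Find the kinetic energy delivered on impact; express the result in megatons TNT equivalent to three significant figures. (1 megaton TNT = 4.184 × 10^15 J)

v = 29300 m/s.
Mass m = (π/6) ρ d³ = (π/6) × 7620 × (926)³ = 3.168 × 10^12 kg
E = ½ m v² = 0.5 × 3.168 × 10^12 × (29300)² = 1.360 × 10^21 J
   = 1.360 × 10^21 / 4.184×10^15 = 3.250 × 10^5 Mt

E ≈ 3.25 × 10^5 Mt TNT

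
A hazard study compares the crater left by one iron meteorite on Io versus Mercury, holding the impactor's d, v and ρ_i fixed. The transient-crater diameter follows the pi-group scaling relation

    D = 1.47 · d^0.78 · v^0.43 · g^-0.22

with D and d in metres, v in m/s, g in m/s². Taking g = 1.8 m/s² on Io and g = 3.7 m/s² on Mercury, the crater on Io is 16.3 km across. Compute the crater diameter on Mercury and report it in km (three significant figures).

D ≈ 13.9 km

All impactor-dependent factors cancel in the ratio, leaving D_Mercury/D_Io = (g_Mercury/g_Io)^-0.22.
(3.7/1.8)^-0.22 = 2.056^-0.22 = 0.8534
D_Mercury = 0.8534 × 16.3 km = 13.9 km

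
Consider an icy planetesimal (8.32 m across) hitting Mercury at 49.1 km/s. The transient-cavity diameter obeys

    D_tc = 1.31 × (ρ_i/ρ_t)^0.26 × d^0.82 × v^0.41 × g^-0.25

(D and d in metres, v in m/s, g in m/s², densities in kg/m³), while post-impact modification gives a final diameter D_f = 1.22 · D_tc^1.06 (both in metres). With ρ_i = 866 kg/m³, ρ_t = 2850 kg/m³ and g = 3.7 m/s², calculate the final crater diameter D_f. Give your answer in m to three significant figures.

D_f ≈ 570 m

v = 49100 m/s.
(ρ_i/ρ_t)^0.26 = (866/2850)^0.26 = 0.7337
d^0.82 = 8.32^0.82 = 5.682
v^0.41 = 49100^0.41 = 83.82
g^-0.25 = 3.7^-0.25 = 0.7210
D_tc = 1.31 × 0.7337 × 5.682 × 83.82 × 0.7210 = 330.0 m
D_f = 1.22 × (330.0)^1.06 = 570.1 m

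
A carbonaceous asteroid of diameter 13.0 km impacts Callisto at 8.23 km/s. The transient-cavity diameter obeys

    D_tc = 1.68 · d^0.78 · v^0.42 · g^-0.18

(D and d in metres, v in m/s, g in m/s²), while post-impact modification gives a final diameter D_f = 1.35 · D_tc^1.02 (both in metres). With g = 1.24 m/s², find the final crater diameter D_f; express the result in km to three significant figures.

D_f ≈ 197 km

In SI: d = 13000 m, v = 8230 m/s.
d^0.78 = 13000^0.78 = 1618
v^0.42 = 8230^0.42 = 44.10
g^-0.18 = 1.24^-0.18 = 0.9620
D_tc = 1.68 × 1618 × 44.10 × 0.9620 = 1.153 × 10^5 m
D_f = 1.35 × (1.153 × 10^5)^1.02 = 1.965 × 10^5 m
     = 196.5 km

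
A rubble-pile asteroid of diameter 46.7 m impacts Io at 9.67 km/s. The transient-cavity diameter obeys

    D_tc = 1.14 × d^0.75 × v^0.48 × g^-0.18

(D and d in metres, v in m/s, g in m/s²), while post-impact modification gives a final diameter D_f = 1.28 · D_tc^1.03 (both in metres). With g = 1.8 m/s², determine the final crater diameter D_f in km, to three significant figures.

v = 9670 m/s.
d^0.75 = 46.7^0.75 = 17.86
v^0.48 = 9670^0.48 = 81.85
g^-0.18 = 1.8^-0.18 = 0.8996
D_tc = 1.14 × 17.86 × 81.85 × 0.8996 = 1499 m
D_f = 1.28 × (1499)^1.03 = 2389 m
     = 2.389 km

D_f ≈ 2.39 km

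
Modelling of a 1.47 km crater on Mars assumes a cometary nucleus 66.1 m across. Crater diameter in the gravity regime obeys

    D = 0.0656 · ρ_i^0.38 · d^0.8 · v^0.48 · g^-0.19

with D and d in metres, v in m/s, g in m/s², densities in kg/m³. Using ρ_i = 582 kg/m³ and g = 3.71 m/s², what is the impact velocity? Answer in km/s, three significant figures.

Rearranging for v: v = [D / (0.0656 · 582^0.38 · 66.1^0.8 · 3.71^-0.19)]^(1/0.48).
D = 1470 m.
582^0.38 = 11.24
66.1^0.8 = 28.59
3.71^-0.19 = 0.7795
Denominator = 0.0656 × 11.24 × 28.59 × 0.7795 = 16.43
D / 16.43 = 1470 / 16.43 = 89.47
v = 89.47^(1/0.48) = 89.47^2.0833 = 11639 m/s

v ≈ 11.6 km/s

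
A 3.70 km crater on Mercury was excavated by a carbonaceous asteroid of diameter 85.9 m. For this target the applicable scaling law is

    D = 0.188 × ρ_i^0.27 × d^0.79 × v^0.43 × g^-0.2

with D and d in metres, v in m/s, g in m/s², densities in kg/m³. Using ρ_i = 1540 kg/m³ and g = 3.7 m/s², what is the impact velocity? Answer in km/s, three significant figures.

v ≈ 49.6 km/s

Rearranging for v: v = [D / (0.188 · 1540^0.27 · 85.9^0.79 · 3.7^-0.2)]^(1/0.43).
D = 3700 m.
1540^0.27 = 7.255
85.9^0.79 = 33.72
3.7^-0.2 = 0.7698
Denominator = 0.188 × 7.255 × 33.72 × 0.7698 = 35.40
D / 35.40 = 3700 / 35.40 = 104.5
v = 104.5^(1/0.43) = 104.5^2.3256 = 49620 m/s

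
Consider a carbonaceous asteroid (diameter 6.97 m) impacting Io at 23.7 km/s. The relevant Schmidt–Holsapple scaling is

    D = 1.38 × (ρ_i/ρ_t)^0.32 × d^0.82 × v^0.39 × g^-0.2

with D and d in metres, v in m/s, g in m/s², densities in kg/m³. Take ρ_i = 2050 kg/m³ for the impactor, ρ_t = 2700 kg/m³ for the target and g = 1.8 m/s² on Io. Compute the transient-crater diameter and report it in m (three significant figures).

D ≈ 281 m

In SI units: v = 23700 m/s.
(ρ_i/ρ_t)^0.32 = (2050/2700)^0.32 = 0.9156
d^0.82 = 6.97^0.82 = 4.914
v^0.39 = 23700^0.39 = 50.83
g^-0.2 = 1.8^-0.2 = 0.8891
D = 1.38 × 0.9156 × 4.914 × 50.83 × 0.8891 = 280.6 m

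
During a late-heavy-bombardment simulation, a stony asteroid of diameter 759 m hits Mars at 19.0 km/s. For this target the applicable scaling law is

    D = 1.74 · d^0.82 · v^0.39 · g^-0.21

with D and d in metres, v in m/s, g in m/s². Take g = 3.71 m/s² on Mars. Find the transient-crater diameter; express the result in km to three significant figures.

In SI units: v = 19000 m/s.
d^0.82 = 759^0.82 = 230.0
v^0.39 = 19000^0.39 = 46.64
g^-0.21 = 3.71^-0.21 = 0.7593
D = 1.74 × 230.0 × 46.64 × 0.7593 = 14173 m
   = 14.17 km

D ≈ 14.2 km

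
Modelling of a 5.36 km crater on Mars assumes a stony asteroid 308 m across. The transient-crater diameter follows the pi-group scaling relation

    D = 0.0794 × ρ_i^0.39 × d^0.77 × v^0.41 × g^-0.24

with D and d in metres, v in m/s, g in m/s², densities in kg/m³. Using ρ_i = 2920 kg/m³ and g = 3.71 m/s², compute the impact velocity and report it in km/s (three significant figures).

v ≈ 13.9 km/s

Rearranging for v: v = [D / (0.0794 · 2920^0.39 · 308^0.77 · 3.71^-0.24)]^(1/0.41).
D = 5360 m.
2920^0.39 = 22.46
308^0.77 = 82.45
3.71^-0.24 = 0.7300
Denominator = 0.0794 × 22.46 × 82.45 × 0.7300 = 107.3
D / 107.3 = 5360 / 107.3 = 49.95
v = 49.95^(1/0.41) = 49.95^2.439 = 13891 m/s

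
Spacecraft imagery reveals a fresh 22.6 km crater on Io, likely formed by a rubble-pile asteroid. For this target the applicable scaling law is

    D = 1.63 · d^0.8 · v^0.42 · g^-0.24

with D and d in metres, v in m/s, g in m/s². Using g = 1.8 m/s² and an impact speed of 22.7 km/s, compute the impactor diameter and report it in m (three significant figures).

d ≈ 927 m

Rearranging for d: d = [D / (1.63 · 22700^0.42 · 1.8^-0.24)]^(1/0.8).
D = 22600 m.
22700^0.42 = 67.54
1.8^-0.24 = 0.8684
Denominator = 1.63 × 67.54 × 0.8684 = 95.60
D / 95.60 = 22600 / 95.60 = 236.4
d = 236.4^(1/0.8) = 236.4^1.25 = 927.0 m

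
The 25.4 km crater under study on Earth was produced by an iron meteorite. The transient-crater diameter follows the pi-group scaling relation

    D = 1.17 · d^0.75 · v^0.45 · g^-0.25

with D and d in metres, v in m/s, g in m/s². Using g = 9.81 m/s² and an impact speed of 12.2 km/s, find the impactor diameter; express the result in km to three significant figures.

d ≈ 4.58 km

Rearranging for d: d = [D / (1.17 · 12200^0.45 · 9.81^-0.25)]^(1/0.75).
D = 25400 m.
12200^0.45 = 69.00
9.81^-0.25 = 0.5650
Denominator = 1.17 × 69.00 × 0.5650 = 45.61
D / 45.61 = 25400 / 45.61 = 556.9
d = 556.9^(1/0.75) = 556.9^1.3333 = 4581 m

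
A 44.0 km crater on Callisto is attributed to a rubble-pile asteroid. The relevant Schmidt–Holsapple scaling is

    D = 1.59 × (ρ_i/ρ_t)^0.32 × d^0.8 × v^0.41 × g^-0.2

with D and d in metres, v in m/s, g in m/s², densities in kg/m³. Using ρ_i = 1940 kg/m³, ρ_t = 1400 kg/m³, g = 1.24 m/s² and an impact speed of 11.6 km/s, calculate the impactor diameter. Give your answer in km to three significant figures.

d ≈ 2.73 km

Rearranging for d: d = [D / (1.59 · (1940/1400)^0.32 · 11600^0.41 · 1.24^-0.2)]^(1/0.8).
D = 44000 m.
(1940/1400)^0.32 = 1.110
11600^0.41 = 46.39
1.24^-0.2 = 0.9579
Denominator = 1.59 × 1.110 × 46.39 × 0.9579 = 78.43
D / 78.43 = 44000 / 78.43 = 561.0
d = 561.0^(1/0.8) = 561.0^1.25 = 2730 m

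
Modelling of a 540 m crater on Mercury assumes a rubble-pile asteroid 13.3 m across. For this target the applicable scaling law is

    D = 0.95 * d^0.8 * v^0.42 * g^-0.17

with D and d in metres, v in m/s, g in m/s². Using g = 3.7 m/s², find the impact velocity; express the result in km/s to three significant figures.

Rearranging for v: v = [D / (0.95 · 13.3^0.8 · 3.7^-0.17)]^(1/0.42).
13.3^0.8 = 7.926
3.7^-0.17 = 0.8006
Denominator = 0.95 × 7.926 × 0.8006 = 6.028
D / 6.028 = 540 / 6.028 = 89.58
v = 89.58^(1/0.42) = 89.58^2.381 = 44485 m/s

v ≈ 44.5 km/s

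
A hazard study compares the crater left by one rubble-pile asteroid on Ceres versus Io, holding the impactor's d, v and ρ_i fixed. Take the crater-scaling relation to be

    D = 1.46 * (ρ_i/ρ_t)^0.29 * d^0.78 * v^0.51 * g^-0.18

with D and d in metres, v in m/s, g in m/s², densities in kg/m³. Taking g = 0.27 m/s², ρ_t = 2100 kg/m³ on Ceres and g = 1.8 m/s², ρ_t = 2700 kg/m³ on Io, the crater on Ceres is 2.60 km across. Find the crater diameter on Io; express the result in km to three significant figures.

The impactor-only factors (d, v, ρ_i) cancel in the ratio, leaving D_Io/D_Ceres = (g_Io/g_Ceres)^-0.18 · (ρ_t,Ceres/ρ_t,Io)^0.29.
(1.8/0.27)^-0.18 = 6.667^-0.18 = 0.7107
(2100/2700)^0.29 = 0.7778^0.29 = 0.9297
Ratio = 0.7107 × 0.9297 = 0.6607
D_Io = 0.6607 × 2.60 km = 1.72 km

D ≈ 1.72 km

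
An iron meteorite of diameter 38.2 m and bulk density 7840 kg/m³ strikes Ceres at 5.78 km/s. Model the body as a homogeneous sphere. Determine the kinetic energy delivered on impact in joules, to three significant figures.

v = 5780 m/s.
Mass m = (π/6) ρ d³ = (π/6) × 7840 × (38.2)³ = 2.288 × 10^8 kg
E = ½ m v² = 0.5 × 2.288 × 10^8 × (5780)² = 3.822 × 10^15 J

E ≈ 3.82 × 10^15 J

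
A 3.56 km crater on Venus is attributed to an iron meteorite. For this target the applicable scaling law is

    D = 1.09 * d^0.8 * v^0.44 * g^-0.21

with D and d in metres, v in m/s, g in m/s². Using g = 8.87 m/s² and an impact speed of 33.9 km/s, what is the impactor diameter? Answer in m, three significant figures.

Rearranging for d: d = [D / (1.09 · 33900^0.44 · 8.87^-0.21)]^(1/0.8).
D = 3560 m.
33900^0.44 = 98.47
8.87^-0.21 = 0.6323
Denominator = 1.09 × 98.47 × 0.6323 = 67.87
D / 67.87 = 3560 / 67.87 = 52.45
d = 52.45^(1/0.8) = 52.45^1.25 = 141.2 m

d ≈ 141 m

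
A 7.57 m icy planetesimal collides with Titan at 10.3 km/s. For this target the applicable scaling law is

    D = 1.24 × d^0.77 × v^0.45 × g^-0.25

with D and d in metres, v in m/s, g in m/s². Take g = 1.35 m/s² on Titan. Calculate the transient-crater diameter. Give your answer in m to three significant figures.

In SI units: v = 10300 m/s.
d^0.77 = 7.57^0.77 = 4.752
v^0.45 = 10300^0.45 = 63.94
g^-0.25 = 1.35^-0.25 = 0.9277
D = 1.24 × 4.752 × 63.94 × 0.9277 = 349.5 m

D ≈ 350 m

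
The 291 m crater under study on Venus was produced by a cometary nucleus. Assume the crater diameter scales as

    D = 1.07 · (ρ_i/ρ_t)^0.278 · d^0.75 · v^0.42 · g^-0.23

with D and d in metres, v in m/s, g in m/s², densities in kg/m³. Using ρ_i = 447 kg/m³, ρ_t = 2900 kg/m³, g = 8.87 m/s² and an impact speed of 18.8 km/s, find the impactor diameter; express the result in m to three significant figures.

d ≈ 27.8 m

Rearranging for d: d = [D / (1.07 · (447/2900)^0.278 · 18800^0.42 · 8.87^-0.23)]^(1/0.75).
(447/2900)^0.278 = 0.5946
18800^0.42 = 62.39
8.87^-0.23 = 0.6053
Denominator = 1.07 × 0.5946 × 62.39 × 0.6053 = 24.03
D / 24.03 = 291 / 24.03 = 12.11
d = 12.11^(1/0.75) = 12.11^1.3333 = 27.81 m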